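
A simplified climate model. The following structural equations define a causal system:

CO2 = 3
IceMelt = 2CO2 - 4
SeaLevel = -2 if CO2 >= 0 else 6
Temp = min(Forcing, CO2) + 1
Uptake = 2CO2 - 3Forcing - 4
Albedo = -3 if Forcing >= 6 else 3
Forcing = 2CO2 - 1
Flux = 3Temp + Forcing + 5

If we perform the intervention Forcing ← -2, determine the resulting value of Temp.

-1

The intervention breaks the incoming arrows to Forcing: Forcing = 2CO2 - 1 no longer applies, and Forcing = -2.
Temp = min(Forcing, CO2) + 1  [with Forcing=-2, CO2=3]  = -1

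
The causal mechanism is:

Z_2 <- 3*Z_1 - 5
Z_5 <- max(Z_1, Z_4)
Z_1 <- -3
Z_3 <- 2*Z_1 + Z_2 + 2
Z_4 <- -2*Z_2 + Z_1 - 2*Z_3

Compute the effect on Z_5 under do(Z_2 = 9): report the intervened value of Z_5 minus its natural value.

-64

do(Z_2=9) replaces the equation Z_2 <- 3*Z_1 - 5 with the constant Z_2 = 9.
Z_3 = 2*Z_1 + Z_2 + 2  [with Z_1=-3, Z_2=9]  = 5
Z_4 = -2*Z_2 + Z_1 - 2*Z_3  [with Z_2=9, Z_1=-3, Z_3=5]  = -31
Z_5 = max(Z_1, Z_4)  [with Z_1=-3, Z_4=-31]  = -3
Without intervention: Z_2 = 3*Z_1 - 5  [with Z_1=-3]  = -14; Z_3 = 2*Z_1 + Z_2 + 2  [with Z_1=-3, Z_2=-14]  = -18; Z_4 = -2*Z_2 + Z_1 - 2*Z_3  [with Z_2=-14, Z_1=-3, Z_3=-18]  = 61; Z_5 = max(Z_1, Z_4)  [with Z_1=-3, Z_4=61]  = 61.
Change = -3 − 61 = -64.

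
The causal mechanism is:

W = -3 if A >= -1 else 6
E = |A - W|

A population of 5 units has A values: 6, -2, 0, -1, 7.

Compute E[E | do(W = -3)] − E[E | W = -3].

-1

do(W=-3) breaks W's dependence on A. With W=-3 fixed, E across the units is 9, 1, 3, 2, 10, mean 5.
Observing W=-3 restricts to units where W's equation naturally yields -3: A ∈ {6, 0, -1, 7}. In that subpopulation E = 9, 3, 2, 10, mean 6.
Difference = 5 − 6 = -1.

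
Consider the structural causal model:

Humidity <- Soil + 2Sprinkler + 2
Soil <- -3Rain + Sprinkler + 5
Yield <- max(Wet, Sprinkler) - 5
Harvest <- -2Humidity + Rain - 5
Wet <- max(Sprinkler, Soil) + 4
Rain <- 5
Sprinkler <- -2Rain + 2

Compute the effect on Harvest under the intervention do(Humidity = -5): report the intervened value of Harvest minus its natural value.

-54

Under do(Humidity=-5), the mechanism Humidity <- Soil + 2Sprinkler + 2 is discarded; Humidity is fixed at -5.
Harvest = -2Humidity + Rain - 5  [with Humidity=-5, Rain=5]  = 10
Without intervention: Sprinkler = -2Rain + 2  [with Rain=5]  = -8; Soil = -3Rain + Sprinkler + 5  [with Rain=5, Sprinkler=-8]  = -18; Humidity = Soil + 2Sprinkler + 2  [with Soil=-18, Sprinkler=-8]  = -32; Harvest = -2Humidity + Rain - 5  [with Humidity=-32, Rain=5]  = 64.
Change = 10 − 64 = -54.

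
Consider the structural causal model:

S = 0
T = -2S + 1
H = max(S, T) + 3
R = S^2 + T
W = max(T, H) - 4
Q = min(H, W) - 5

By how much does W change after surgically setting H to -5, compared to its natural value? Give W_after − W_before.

do(H=-5) replaces the equation H = max(S, T) + 3 with the constant H = -5.
T = -2S + 1  [with S=0]  = 1
W = max(T, H) - 4  [with T=1, H=-5]  = -3
Without intervention: T = -2S + 1  [with S=0]  = 1; H = max(S, T) + 3  [with S=0, T=1]  = 4; W = max(T, H) - 4  [with T=1, H=4]  = 0.
Change = -3 − 0 = -3.

-3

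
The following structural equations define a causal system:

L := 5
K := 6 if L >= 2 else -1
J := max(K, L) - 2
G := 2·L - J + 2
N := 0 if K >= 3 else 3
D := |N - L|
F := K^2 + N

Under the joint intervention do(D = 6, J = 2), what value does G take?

Under do(D = 6, J = 2), each intervened variable's structural equation is replaced by its fixed value.
G = 2·L - J + 2  [with L=5, J=2]  = 10

10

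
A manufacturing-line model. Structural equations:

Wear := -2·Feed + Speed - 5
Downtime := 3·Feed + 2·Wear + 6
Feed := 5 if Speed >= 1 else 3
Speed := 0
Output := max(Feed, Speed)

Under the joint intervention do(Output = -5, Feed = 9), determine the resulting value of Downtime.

-13

The joint intervention fixes Output = -5, Feed = 9, removing each variable's own equation.
Wear = -2·Feed + Speed - 5  [with Feed=9, Speed=0]  = -23
Downtime = 3·Feed + 2·Wear + 6  [with Feed=9, Wear=-23]  = -13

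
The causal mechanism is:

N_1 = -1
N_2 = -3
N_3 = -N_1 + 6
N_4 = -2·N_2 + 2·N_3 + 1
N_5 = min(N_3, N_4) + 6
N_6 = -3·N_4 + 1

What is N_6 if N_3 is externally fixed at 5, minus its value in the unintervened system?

The intervention breaks the incoming arrows to N_3: N_3 = -N_1 + 6 no longer applies, and N_3 = 5.
N_4 = -2·N_2 + 2·N_3 + 1  [with N_2=-3, N_3=5]  = 17
N_6 = -3·N_4 + 1  [with N_4=17]  = -50
Without intervention: N_3 = -N_1 + 6  [with N_1=-1]  = 7; N_4 = -2·N_2 + 2·N_3 + 1  [with N_2=-3, N_3=7]  = 21; N_6 = -3·N_4 + 1  [with N_4=21]  = -62.
Change = -50 − (-62) = 12.

12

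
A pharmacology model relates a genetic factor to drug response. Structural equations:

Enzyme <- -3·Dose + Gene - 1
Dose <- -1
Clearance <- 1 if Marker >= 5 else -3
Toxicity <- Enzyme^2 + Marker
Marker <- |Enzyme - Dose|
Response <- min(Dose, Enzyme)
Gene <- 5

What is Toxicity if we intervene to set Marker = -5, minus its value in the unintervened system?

-13

Under do(Marker=-5), the mechanism Marker <- |Enzyme - Dose| is discarded; Marker is fixed at -5.
Enzyme = -3·Dose + Gene - 1  [with Dose=-1, Gene=5]  = 7
Toxicity = Enzyme^2 + Marker  [with Enzyme=7, Marker=-5]  = 44
Without intervention: Enzyme = -3·Dose + Gene - 1  [with Dose=-1, Gene=5]  = 7; Marker = |Enzyme - Dose|  [with Enzyme=7, Dose=-1]  = 8; Toxicity = Enzyme^2 + Marker  [with Enzyme=7, Marker=8]  = 57.
Change = 44 − 57 = -13.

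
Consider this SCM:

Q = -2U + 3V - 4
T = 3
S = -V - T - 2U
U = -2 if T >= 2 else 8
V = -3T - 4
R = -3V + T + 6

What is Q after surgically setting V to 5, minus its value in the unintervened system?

54

The intervention breaks the incoming arrows to V: V = -3T - 4 no longer applies, and V = 5.
U = -2 if T >= 2 else 8  [with T=3]  = -2
Q = -2U + 3V - 4  [with U=-2, V=5]  = 15
Without intervention: U = -2 if T >= 2 else 8  [with T=3]  = -2; V = -3T - 4  [with T=3]  = -13; Q = -2U + 3V - 4  [with U=-2, V=-13]  = -39.
Change = 15 − (-39) = 54.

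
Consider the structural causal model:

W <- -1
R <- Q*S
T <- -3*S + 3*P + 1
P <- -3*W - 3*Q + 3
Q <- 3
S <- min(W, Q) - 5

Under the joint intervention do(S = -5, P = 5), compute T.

The joint intervention fixes S = -5, P = 5, removing each variable's own equation.
T = -3*S + 3*P + 1  [with S=-5, P=5]  = 31

31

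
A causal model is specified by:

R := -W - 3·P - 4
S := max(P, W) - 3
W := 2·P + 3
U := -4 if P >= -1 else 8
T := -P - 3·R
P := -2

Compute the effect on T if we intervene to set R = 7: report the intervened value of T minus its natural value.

-12

The intervention breaks the incoming arrows to R: R := -W - 3·P - 4 no longer applies, and R = 7.
T = -P - 3·R  [with P=-2, R=7]  = -19
Without intervention: W = 2·P + 3  [with P=-2]  = -1; R = -W - 3·P - 4  [with W=-1, P=-2]  = 3; T = -P - 3·R  [with P=-2, R=3]  = -7.
Change = -19 − (-7) = -12.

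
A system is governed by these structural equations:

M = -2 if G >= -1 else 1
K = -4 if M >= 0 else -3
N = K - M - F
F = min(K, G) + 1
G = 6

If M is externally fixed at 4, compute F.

-3

Under do(M=4), the mechanism M = -2 if G >= -1 else 1 is discarded; M is fixed at 4.
K = -4 if M >= 0 else -3  [with M=4]  = -4
F = min(K, G) + 1  [with K=-4, G=6]  = -3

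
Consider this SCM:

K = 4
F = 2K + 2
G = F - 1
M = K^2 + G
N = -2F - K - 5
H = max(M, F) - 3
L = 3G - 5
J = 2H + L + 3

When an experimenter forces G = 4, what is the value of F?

Under do(G=4), the mechanism G = F - 1 is discarded; G is fixed at 4.
Since F is not a descendant of the intervened variable, it is unaffected.
F = 2K + 2  [with K=4]  = 10

10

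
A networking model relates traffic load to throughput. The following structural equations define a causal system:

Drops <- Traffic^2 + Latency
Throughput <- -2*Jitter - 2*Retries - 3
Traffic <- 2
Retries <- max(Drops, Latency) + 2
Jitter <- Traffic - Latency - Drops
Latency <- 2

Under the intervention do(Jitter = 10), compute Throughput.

The intervention breaks the incoming arrows to Jitter: Jitter <- Traffic - Latency - Drops no longer applies, and Jitter = 10.
Drops = Traffic^2 + Latency  [with Traffic=2, Latency=2]  = 6
Retries = max(Drops, Latency) + 2  [with Drops=6, Latency=2]  = 8
Throughput = -2*Jitter - 2*Retries - 3  [with Jitter=10, Retries=8]  = -39

-39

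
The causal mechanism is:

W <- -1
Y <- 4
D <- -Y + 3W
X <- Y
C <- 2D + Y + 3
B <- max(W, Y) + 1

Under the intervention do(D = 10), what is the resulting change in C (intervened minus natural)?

do(D=10) replaces the equation D <- -Y + 3W with the constant D = 10.
C = 2D + Y + 3  [with D=10, Y=4]  = 27
Without intervention: D = -Y + 3W  [with Y=4, W=-1]  = -7; C = 2D + Y + 3  [with D=-7, Y=4]  = -7.
Change = 27 − (-7) = 34.

34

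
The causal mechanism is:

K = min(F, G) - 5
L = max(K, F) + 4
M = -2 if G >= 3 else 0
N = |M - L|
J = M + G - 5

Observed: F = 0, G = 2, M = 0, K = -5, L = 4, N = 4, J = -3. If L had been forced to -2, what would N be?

The intervention breaks the incoming arrows to L: L = max(K, F) + 4 no longer applies, and L = -2.
M = -2 if G >= 3 else 0  [with G=2]  = 0
N = |M - L|  [with M=0, L=-2]  = 2

2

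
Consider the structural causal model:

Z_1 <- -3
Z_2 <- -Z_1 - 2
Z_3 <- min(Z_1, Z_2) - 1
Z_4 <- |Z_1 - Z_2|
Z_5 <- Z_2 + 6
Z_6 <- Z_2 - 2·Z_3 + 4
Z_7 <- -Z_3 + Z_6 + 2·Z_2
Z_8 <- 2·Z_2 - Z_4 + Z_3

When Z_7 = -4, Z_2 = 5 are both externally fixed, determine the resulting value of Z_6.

17

Under do(Z_7 = -4, Z_2 = 5), each intervened variable's structural equation is replaced by its fixed value.
Z_3 = min(Z_1, Z_2) - 1  [with Z_1=-3, Z_2=5]  = -4
Z_6 = Z_2 - 2·Z_3 + 4  [with Z_2=5, Z_3=-4]  = 17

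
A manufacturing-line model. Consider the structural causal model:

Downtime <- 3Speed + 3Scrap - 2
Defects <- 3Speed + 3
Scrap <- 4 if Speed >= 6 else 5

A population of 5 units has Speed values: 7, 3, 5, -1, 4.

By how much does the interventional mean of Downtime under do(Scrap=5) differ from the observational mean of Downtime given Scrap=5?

2.55

do(Scrap=5) breaks Scrap's dependence on Speed. With Scrap=5 fixed, Downtime across the units is 34, 22, 28, 10, 25, mean 23.8.
Conditioning on Scrap=5 selects the 4 unit(s) with Speed ∈ {3, 5, -1, 4}. Their Downtime values: 22, 28, 10, 25. Mean = 21.25.
Difference = 23.8 − 21.25 = 2.55.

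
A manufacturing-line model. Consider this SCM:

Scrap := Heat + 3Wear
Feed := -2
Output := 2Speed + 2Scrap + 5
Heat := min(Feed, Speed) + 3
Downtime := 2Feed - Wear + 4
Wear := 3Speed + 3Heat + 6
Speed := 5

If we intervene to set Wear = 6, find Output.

53

Under do(Wear=6), the mechanism Wear := 3Speed + 3Heat + 6 is discarded; Wear is fixed at 6.
Heat = min(Feed, Speed) + 3  [with Feed=-2, Speed=5]  = 1
Scrap = Heat + 3Wear  [with Heat=1, Wear=6]  = 19
Output = 2Speed + 2Scrap + 5  [with Speed=5, Scrap=19]  = 53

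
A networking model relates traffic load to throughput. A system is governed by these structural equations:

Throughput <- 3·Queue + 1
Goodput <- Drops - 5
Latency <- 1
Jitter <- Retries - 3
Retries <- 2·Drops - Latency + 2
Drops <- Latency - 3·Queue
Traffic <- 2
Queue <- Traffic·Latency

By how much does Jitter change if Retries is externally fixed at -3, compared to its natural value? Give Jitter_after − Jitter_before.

6

The intervention breaks the incoming arrows to Retries: Retries <- 2·Drops - Latency + 2 no longer applies, and Retries = -3.
Jitter = Retries - 3  [with Retries=-3]  = -6
Without intervention: Queue = Traffic·Latency  [with Traffic=2, Latency=1]  = 2; Drops = Latency - 3·Queue  [with Latency=1, Queue=2]  = -5; Retries = 2·Drops - Latency + 2  [with Drops=-5, Latency=1]  = -9; Jitter = Retries - 3  [with Retries=-9]  = -12.
Change = -6 − (-12) = 6.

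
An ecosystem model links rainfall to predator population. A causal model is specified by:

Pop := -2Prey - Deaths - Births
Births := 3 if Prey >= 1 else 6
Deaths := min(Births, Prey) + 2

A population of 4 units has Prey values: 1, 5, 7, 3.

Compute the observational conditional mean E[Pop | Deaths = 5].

E[Pop|Deaths=5] averages over only the 3 units with Deaths=5 (Prey = 5, 7, 3): Pop = -18, -22, -14, mean -18.

-18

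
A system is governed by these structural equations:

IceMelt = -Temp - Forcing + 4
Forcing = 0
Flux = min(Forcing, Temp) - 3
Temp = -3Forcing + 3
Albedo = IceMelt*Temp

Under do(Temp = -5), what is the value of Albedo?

-45

Under do(Temp=-5), the mechanism Temp = -3Forcing + 3 is discarded; Temp is fixed at -5.
IceMelt = -Temp - Forcing + 4  [with Temp=-5, Forcing=0]  = 9
Albedo = IceMelt*Temp  [with IceMelt=9, Temp=-5]  = -45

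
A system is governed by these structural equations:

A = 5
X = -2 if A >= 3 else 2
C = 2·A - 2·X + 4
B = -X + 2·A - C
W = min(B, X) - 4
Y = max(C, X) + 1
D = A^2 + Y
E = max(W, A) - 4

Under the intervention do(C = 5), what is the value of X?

-2

Under do(C=5), the mechanism C = 2·A - 2·X + 4 is discarded; C is fixed at 5.
Since X is not a descendant of the intervened variable, it is unaffected.
X = -2 if A >= 3 else 2  [with A=5]  = -2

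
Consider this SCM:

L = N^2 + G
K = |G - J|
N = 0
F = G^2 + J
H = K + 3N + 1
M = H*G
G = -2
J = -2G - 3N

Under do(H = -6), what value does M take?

Intervening sets H = -6 and removes its equation (H = K + 3N + 1).
M = H*G  [with H=-6, G=-2]  = 12

12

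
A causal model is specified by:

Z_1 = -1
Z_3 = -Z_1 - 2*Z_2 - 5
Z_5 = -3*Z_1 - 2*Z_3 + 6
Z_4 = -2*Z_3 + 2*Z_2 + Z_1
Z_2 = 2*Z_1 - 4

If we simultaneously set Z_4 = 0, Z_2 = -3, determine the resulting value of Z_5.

The joint intervention fixes Z_4 = 0, Z_2 = -3, removing each variable's own equation.
Z_3 = -Z_1 - 2*Z_2 - 5  [with Z_1=-1, Z_2=-3]  = 2
Z_5 = -3*Z_1 - 2*Z_3 + 6  [with Z_1=-1, Z_3=2]  = 5

5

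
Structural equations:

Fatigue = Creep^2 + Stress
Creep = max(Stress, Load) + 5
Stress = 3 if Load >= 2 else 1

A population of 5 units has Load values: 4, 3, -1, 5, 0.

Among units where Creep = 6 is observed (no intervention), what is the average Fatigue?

E[Fatigue|Creep=6] averages over only the 2 units with Creep=6 (Load = -1, 0): Fatigue = 37, 37, mean 37.

37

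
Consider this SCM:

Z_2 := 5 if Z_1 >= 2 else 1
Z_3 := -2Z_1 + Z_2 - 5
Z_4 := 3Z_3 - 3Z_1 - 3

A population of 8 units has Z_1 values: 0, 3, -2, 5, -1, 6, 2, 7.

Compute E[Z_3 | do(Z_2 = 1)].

The intervention sets Z_2=1 in all 8 units regardless of Z_1. Recomputing Z_3 per unit gives -4, -10, 0, -14, -2, -16, -8, -18; average -9.

-9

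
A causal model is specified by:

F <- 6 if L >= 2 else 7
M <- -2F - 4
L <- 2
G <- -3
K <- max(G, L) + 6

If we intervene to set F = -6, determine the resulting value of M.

do(F=-6) replaces the equation F <- 6 if L >= 2 else 7 with the constant F = -6.
M = -2F - 4  [with F=-6]  = 8

8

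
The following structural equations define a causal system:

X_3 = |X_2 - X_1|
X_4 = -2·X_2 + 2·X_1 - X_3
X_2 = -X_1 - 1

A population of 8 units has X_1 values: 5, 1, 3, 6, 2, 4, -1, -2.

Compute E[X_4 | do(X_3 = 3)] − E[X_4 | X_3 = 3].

11

do(X_3=3) breaks X_3's dependence on X_1. With X_3=3 fixed, X_4 across the units is 19, 3, 11, 23, 7, 15, -5, -9, mean 8.
E[X_4|X_3=3] averages over only the 2 units with X_3=3 (X_1 = 1, -2): X_4 = 3, -9, mean -3.
Difference = 8 − (-3) = 11.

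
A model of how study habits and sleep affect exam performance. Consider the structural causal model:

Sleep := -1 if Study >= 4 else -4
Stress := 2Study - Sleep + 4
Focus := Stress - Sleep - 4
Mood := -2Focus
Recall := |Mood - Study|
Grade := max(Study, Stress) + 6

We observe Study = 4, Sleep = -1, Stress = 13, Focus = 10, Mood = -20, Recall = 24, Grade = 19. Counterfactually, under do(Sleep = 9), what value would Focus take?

Under do(Sleep=9), the mechanism Sleep := -1 if Study >= 4 else -4 is discarded; Sleep is fixed at 9.
Stress = 2Study - Sleep + 4  [with Study=4, Sleep=9]  = 3
Focus = Stress - Sleep - 4  [with Stress=3, Sleep=9]  = -10

-10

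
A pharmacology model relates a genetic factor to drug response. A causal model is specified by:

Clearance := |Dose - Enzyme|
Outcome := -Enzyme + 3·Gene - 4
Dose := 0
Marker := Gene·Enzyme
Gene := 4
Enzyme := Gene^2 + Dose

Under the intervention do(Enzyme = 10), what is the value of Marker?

40

The intervention breaks the incoming arrows to Enzyme: Enzyme := Gene^2 + Dose no longer applies, and Enzyme = 10.
Marker = Gene·Enzyme  [with Gene=4, Enzyme=10]  = 40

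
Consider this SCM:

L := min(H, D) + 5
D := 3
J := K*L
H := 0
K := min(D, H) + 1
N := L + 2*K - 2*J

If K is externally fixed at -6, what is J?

-30

Intervening sets K = -6 and removes its equation (K := min(D, H) + 1).
L = min(H, D) + 5  [with H=0, D=3]  = 5
J = K*L  [with K=-6, L=5]  = -30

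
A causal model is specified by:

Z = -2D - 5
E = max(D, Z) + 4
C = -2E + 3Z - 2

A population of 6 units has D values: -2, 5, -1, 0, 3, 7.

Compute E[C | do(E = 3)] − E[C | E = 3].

The intervention sets E=3 in all 6 units regardless of D. Recomputing C per unit gives -11, -53, -17, -23, -41, -65; average -35.
Observing E=3 restricts to units where E's equation naturally yields 3: D ∈ {-2, -1}. In that subpopulation C = -11, -17, mean -14.
Difference = -35 − (-14) = -21.

-21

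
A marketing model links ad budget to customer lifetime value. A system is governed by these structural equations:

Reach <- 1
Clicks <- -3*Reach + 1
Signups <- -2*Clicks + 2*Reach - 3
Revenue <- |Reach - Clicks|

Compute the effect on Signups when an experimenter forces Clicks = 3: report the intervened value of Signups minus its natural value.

-10

The intervention breaks the incoming arrows to Clicks: Clicks <- -3*Reach + 1 no longer applies, and Clicks = 3.
Signups = -2*Clicks + 2*Reach - 3  [with Clicks=3, Reach=1]  = -7
Without intervention: Clicks = -3*Reach + 1  [with Reach=1]  = -2; Signups = -2*Clicks + 2*Reach - 3  [with Clicks=-2, Reach=1]  = 3.
Change = -7 − 3 = -10.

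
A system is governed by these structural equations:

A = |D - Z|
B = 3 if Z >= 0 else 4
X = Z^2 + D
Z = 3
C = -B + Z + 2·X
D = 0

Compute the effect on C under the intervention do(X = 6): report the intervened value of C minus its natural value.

-6

The intervention breaks the incoming arrows to X: X = Z^2 + D no longer applies, and X = 6.
B = 3 if Z >= 0 else 4  [with Z=3]  = 3
C = -B + Z + 2·X  [with B=3, Z=3, X=6]  = 12
Without intervention: B = 3 if Z >= 0 else 4  [with Z=3]  = 3; X = Z^2 + D  [with Z=3, D=0]  = 9; C = -B + Z + 2·X  [with B=3, Z=3, X=9]  = 18.
Change = 12 − 18 = -6.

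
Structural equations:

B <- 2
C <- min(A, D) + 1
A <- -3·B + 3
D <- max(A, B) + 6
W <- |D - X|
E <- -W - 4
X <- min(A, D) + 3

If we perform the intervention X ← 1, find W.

The intervention breaks the incoming arrows to X: X <- min(A, D) + 3 no longer applies, and X = 1.
A = -3·B + 3  [with B=2]  = -3
D = max(A, B) + 6  [with A=-3, B=2]  = 8
W = |D - X|  [with D=8, X=1]  = 7

7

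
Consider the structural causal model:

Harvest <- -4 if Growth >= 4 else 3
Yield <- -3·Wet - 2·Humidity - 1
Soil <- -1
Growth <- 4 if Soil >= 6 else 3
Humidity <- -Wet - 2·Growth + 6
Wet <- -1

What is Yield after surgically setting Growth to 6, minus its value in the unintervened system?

do(Growth=6) replaces the equation Growth <- 4 if Soil >= 6 else 3 with the constant Growth = 6.
Humidity = -Wet - 2·Growth + 6  [with Wet=-1, Growth=6]  = -5
Yield = -3·Wet - 2·Humidity - 1  [with Wet=-1, Humidity=-5]  = 12
Without intervention: Growth = 4 if Soil >= 6 else 3  [with Soil=-1]  = 3; Humidity = -Wet - 2·Growth + 6  [with Wet=-1, Growth=3]  = 1; Yield = -3·Wet - 2·Humidity - 1  [with Wet=-1, Humidity=1]  = 0.
Change = 12 − 0 = 12.

12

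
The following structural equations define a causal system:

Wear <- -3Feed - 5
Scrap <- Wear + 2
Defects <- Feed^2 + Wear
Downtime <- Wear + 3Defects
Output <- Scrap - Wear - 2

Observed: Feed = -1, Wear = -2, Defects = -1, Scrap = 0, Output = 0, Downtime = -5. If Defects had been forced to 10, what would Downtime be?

The intervention breaks the incoming arrows to Defects: Defects <- Feed^2 + Wear no longer applies, and Defects = 10.
Wear = -3Feed - 5  [with Feed=-1]  = -2
Downtime = Wear + 3Defects  [with Wear=-2, Defects=10]  = 28

28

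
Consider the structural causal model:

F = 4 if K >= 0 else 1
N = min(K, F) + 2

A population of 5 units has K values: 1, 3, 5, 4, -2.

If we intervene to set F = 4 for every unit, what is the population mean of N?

4

Every unit gets F=4 under the intervention. N values become 3, 5, 6, 6, 0; E[N|do(F=4)] = 4.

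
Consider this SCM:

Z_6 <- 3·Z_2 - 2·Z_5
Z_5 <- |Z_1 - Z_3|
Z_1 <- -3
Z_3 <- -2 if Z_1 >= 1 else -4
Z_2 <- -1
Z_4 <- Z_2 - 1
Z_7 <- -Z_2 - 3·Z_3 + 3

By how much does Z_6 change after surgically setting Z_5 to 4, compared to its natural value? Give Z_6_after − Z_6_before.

-6

The intervention breaks the incoming arrows to Z_5: Z_5 <- |Z_1 - Z_3| no longer applies, and Z_5 = 4.
Z_6 = 3·Z_2 - 2·Z_5  [with Z_2=-1, Z_5=4]  = -11
Without intervention: Z_3 = -2 if Z_1 >= 1 else -4  [with Z_1=-3]  = -4; Z_5 = |Z_1 - Z_3|  [with Z_1=-3, Z_3=-4]  = 1; Z_6 = 3·Z_2 - 2·Z_5  [with Z_2=-1, Z_5=1]  = -5.
Change = -11 − (-5) = -6.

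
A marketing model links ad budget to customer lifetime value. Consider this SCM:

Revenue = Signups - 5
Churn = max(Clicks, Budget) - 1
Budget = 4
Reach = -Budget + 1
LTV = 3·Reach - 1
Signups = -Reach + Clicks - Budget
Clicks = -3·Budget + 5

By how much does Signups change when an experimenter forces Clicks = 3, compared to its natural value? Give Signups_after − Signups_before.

10

The intervention breaks the incoming arrows to Clicks: Clicks = -3·Budget + 5 no longer applies, and Clicks = 3.
Reach = -Budget + 1  [with Budget=4]  = -3
Signups = -Reach + Clicks - Budget  [with Reach=-3, Clicks=3, Budget=4]  = 2
Without intervention: Reach = -Budget + 1  [with Budget=4]  = -3; Clicks = -3·Budget + 5  [with Budget=4]  = -7; Signups = -Reach + Clicks - Budget  [with Reach=-3, Clicks=-7, Budget=4]  = -8.
Change = 2 − (-8) = 10.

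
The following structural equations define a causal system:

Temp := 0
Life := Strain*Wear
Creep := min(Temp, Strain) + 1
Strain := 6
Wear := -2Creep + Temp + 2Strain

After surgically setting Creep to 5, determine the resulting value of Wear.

2

The intervention breaks the incoming arrows to Creep: Creep := min(Temp, Strain) + 1 no longer applies, and Creep = 5.
Wear = -2Creep + Temp + 2Strain  [with Creep=5, Temp=0, Strain=6]  = 2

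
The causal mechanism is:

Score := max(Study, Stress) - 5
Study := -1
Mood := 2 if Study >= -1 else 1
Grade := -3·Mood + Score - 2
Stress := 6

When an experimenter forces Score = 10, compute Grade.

do(Score=10) replaces the equation Score := max(Study, Stress) - 5 with the constant Score = 10.
Mood = 2 if Study >= -1 else 1  [with Study=-1]  = 2
Grade = -3·Mood + Score - 2  [with Mood=2, Score=10]  = 2

2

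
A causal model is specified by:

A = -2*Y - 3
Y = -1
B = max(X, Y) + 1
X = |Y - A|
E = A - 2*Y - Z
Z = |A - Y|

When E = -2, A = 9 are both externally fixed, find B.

The joint intervention fixes E = -2, A = 9, removing each variable's own equation.
X = |Y - A|  [with Y=-1, A=9]  = 10
B = max(X, Y) + 1  [with X=10, Y=-1]  = 11

11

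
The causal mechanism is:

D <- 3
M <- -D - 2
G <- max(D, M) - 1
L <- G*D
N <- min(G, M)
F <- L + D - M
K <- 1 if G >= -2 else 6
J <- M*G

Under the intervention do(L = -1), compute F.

7

Under do(L=-1), the mechanism L <- G*D is discarded; L is fixed at -1.
M = -D - 2  [with D=3]  = -5
F = L + D - M  [with L=-1, D=3, M=-5]  = 7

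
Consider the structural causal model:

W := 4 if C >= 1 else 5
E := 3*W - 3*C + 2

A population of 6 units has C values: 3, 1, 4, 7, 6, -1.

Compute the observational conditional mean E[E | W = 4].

Observing W=4 restricts to units where W's equation naturally yields 4: C ∈ {3, 1, 4, 7, 6}. In that subpopulation E = 5, 11, 2, -7, -4, mean 1.4.

1.4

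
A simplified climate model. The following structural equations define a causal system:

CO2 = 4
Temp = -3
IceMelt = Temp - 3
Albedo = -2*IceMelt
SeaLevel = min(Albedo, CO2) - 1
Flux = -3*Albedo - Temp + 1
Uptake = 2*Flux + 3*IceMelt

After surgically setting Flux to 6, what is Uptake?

-6

Intervening sets Flux = 6 and removes its equation (Flux = -3*Albedo - Temp + 1).
IceMelt = Temp - 3  [with Temp=-3]  = -6
Uptake = 2*Flux + 3*IceMelt  [with Flux=6, IceMelt=-6]  = -6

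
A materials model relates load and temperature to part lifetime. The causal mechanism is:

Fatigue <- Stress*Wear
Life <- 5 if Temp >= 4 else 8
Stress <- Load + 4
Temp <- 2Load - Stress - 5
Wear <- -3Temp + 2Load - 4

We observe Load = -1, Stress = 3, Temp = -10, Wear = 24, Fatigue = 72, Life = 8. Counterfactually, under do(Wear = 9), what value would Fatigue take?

27

Intervening sets Wear = 9 and removes its equation (Wear <- -3Temp + 2Load - 4).
Stress = Load + 4  [with Load=-1]  = 3
Fatigue = Stress*Wear  [with Stress=3, Wear=9]  = 27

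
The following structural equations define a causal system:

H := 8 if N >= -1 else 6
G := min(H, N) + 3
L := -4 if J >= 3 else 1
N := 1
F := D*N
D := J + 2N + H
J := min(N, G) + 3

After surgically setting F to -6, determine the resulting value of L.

Intervening sets F = -6 and removes its equation (F := D*N).
No directed path runs from F to L, so L keeps its natural value.
H = 8 if N >= -1 else 6  [with N=1]  = 8
G = min(H, N) + 3  [with H=8, N=1]  = 4
J = min(N, G) + 3  [with N=1, G=4]  = 4
L = -4 if J >= 3 else 1  [with J=4]  = -4

-4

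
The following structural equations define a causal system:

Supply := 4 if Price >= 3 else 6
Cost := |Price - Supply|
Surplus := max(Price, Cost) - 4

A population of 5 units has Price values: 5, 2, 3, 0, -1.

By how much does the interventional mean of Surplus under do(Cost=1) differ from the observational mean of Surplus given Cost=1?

The intervention sets Cost=1 in all 5 units regardless of Price. Recomputing Surplus per unit gives 1, -2, -1, -3, -3; average -1.6.
Conditioning on Cost=1 selects the 2 unit(s) with Price ∈ {5, 3}. Their Surplus values: 1, -1. Mean = 0.
Difference = -1.6 − 0 = -1.6.

-1.6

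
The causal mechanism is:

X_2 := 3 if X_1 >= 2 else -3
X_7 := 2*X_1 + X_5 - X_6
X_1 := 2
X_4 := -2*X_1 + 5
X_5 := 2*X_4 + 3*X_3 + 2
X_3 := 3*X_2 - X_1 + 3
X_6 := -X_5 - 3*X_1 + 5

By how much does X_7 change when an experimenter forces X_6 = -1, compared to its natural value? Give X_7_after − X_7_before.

-34

Intervening sets X_6 = -1 and removes its equation (X_6 := -X_5 - 3*X_1 + 5).
X_2 = 3 if X_1 >= 2 else -3  [with X_1=2]  = 3
X_3 = 3*X_2 - X_1 + 3  [with X_2=3, X_1=2]  = 10
X_4 = -2*X_1 + 5  [with X_1=2]  = 1
X_5 = 2*X_4 + 3*X_3 + 2  [with X_4=1, X_3=10]  = 34
X_7 = 2*X_1 + X_5 - X_6  [with X_1=2, X_5=34, X_6=-1]  = 39
Without intervention: X_2 = 3 if X_1 >= 2 else -3  [with X_1=2]  = 3; X_3 = 3*X_2 - X_1 + 3  [with X_2=3, X_1=2]  = 10; X_4 = -2*X_1 + 5  [with X_1=2]  = 1; X_5 = 2*X_4 + 3*X_3 + 2  [with X_4=1, X_3=10]  = 34; X_6 = -X_5 - 3*X_1 + 5  [with X_5=34, X_1=2]  = -35; X_7 = 2*X_1 + X_5 - X_6  [with X_1=2, X_5=34, X_6=-35]  = 73.
Change = 39 − 73 = -34.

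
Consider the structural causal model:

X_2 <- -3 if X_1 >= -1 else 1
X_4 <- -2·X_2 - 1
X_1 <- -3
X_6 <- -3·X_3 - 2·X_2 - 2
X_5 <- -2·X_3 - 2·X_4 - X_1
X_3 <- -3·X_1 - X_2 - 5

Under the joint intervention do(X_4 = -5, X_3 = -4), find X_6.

The joint intervention fixes X_4 = -5, X_3 = -4, removing each variable's own equation.
X_2 = -3 if X_1 >= -1 else 1  [with X_1=-3]  = 1
X_6 = -3·X_3 - 2·X_2 - 2  [with X_3=-4, X_2=1]  = 8

8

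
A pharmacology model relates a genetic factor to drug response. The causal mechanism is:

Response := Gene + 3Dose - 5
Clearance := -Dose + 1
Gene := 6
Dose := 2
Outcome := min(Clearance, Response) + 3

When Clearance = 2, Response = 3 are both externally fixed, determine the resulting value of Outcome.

5

The joint intervention fixes Clearance = 2, Response = 3, removing each variable's own equation.
Outcome = min(Clearance, Response) + 3  [with Clearance=2, Response=3]  = 5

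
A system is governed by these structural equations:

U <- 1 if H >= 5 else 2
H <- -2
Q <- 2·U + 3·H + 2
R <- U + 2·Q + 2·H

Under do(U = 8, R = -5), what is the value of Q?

The joint intervention fixes U = 8, R = -5, removing each variable's own equation.
Q = 2·U + 3·H + 2  [with U=8, H=-2]  = 12

12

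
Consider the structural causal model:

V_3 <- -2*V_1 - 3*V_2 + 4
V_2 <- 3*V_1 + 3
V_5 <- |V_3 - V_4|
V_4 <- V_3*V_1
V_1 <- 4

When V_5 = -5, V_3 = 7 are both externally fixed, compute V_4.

28

Under do(V_5 = -5, V_3 = 7), each intervened variable's structural equation is replaced by its fixed value.
V_4 = V_3*V_1  [with V_3=7, V_1=4]  = 28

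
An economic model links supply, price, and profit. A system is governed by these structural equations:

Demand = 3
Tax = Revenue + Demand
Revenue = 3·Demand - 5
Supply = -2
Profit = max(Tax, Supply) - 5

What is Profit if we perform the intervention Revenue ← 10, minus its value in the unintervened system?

do(Revenue=10) replaces the equation Revenue = 3·Demand - 5 with the constant Revenue = 10.
Tax = Revenue + Demand  [with Revenue=10, Demand=3]  = 13
Profit = max(Tax, Supply) - 5  [with Tax=13, Supply=-2]  = 8
Without intervention: Revenue = 3·Demand - 5  [with Demand=3]  = 4; Tax = Revenue + Demand  [with Revenue=4, Demand=3]  = 7; Profit = max(Tax, Supply) - 5  [with Tax=7, Supply=-2]  = 2.
Change = 8 − 2 = 6.

6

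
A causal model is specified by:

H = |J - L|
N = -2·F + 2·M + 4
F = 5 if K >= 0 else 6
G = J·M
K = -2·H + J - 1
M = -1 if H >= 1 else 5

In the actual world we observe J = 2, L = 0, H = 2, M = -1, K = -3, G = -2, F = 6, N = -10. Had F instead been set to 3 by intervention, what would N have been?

do(F=3) replaces the equation F = 5 if K >= 0 else 6 with the constant F = 3.
H = |J - L|  [with J=2, L=0]  = 2
M = -1 if H >= 1 else 5  [with H=2]  = -1
N = -2·F + 2·M + 4  [with F=3, M=-1]  = -4

-4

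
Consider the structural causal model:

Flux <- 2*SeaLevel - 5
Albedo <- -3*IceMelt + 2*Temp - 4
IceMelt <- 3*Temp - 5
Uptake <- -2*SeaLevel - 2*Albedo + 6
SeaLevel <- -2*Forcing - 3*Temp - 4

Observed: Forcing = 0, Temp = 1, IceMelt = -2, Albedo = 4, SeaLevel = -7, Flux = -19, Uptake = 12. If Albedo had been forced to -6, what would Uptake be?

The intervention breaks the incoming arrows to Albedo: Albedo <- -3*IceMelt + 2*Temp - 4 no longer applies, and Albedo = -6.
SeaLevel = -2*Forcing - 3*Temp - 4  [with Forcing=0, Temp=1]  = -7
Uptake = -2*SeaLevel - 2*Albedo + 6  [with SeaLevel=-7, Albedo=-6]  = 32

32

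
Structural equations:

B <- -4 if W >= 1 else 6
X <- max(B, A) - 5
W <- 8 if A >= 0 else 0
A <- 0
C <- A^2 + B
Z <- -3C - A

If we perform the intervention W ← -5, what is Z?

-18

do(W=-5) replaces the equation W <- 8 if A >= 0 else 0 with the constant W = -5.
B = -4 if W >= 1 else 6  [with W=-5]  = 6
C = A^2 + B  [with A=0, B=6]  = 6
Z = -3C - A  [with C=6, A=0]  = -18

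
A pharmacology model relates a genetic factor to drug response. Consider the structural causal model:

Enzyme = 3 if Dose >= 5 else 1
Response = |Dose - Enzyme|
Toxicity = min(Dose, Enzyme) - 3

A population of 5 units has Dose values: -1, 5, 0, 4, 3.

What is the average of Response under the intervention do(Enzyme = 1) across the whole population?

2.4

do(Enzyme=1) breaks Enzyme's dependence on Dose. With Enzyme=1 fixed, Response across the units is 2, 4, 1, 3, 2, mean 2.4.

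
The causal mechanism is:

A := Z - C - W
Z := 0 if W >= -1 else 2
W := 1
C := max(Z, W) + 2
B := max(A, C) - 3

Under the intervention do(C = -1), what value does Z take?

0

Under do(C=-1), the mechanism C := max(Z, W) + 2 is discarded; C is fixed at -1.
Since Z is not a descendant of the intervened variable, it is unaffected.
Z = 0 if W >= -1 else 2  [with W=1]  = 0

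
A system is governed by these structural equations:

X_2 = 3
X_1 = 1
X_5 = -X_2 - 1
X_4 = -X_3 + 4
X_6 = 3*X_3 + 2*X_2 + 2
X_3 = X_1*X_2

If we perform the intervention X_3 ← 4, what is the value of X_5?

do(X_3=4) replaces the equation X_3 = X_1*X_2 with the constant X_3 = 4.
X_5 is not downstream of the intervention, so its value is determined by the original equations.
X_5 = -X_2 - 1  [with X_2=3]  = -4

-4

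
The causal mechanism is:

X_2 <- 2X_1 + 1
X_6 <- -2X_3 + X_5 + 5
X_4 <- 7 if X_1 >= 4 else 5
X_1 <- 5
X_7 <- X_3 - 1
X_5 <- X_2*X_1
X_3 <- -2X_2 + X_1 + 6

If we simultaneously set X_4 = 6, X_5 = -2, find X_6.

25

The joint intervention fixes X_4 = 6, X_5 = -2, removing each variable's own equation.
X_2 = 2X_1 + 1  [with X_1=5]  = 11
X_3 = -2X_2 + X_1 + 6  [with X_2=11, X_1=5]  = -11
X_6 = -2X_3 + X_5 + 5  [with X_3=-11, X_5=-2]  = 25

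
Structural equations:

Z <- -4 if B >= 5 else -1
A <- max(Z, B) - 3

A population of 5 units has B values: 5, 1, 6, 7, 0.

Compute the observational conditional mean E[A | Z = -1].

-2.5

Conditioning on Z=-1 selects the 2 unit(s) with B ∈ {1, 0}. Their A values: -2, -3. Mean = -2.5.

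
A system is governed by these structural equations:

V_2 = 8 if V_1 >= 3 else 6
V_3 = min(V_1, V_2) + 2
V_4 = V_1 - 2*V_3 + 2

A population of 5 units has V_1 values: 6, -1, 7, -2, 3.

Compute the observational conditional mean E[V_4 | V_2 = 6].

-0.5

Conditioning on V_2=6 selects the 2 unit(s) with V_1 ∈ {-1, -2}. Their V_4 values: -1, 0. Mean = -0.5.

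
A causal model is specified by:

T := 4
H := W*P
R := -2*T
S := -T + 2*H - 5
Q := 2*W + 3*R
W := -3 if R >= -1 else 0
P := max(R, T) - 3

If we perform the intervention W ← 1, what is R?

The intervention breaks the incoming arrows to W: W := -3 if R >= -1 else 0 no longer applies, and W = 1.
Since R is not a descendant of the intervened variable, it is unaffected.
R = -2*T  [with T=4]  = -8

-8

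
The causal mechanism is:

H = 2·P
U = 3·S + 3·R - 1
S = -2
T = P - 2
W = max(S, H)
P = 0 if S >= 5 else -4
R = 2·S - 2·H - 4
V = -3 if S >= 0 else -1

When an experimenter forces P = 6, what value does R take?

Under do(P=6), the mechanism P = 0 if S >= 5 else -4 is discarded; P is fixed at 6.
H = 2·P  [with P=6]  = 12
R = 2·S - 2·H - 4  [with S=-2, H=12]  = -32

-32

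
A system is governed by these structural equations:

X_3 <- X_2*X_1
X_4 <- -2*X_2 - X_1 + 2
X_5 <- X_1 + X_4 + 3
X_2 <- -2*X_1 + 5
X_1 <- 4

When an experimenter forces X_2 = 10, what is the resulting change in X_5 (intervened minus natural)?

do(X_2=10) replaces the equation X_2 <- -2*X_1 + 5 with the constant X_2 = 10.
X_4 = -2*X_2 - X_1 + 2  [with X_2=10, X_1=4]  = -22
X_5 = X_1 + X_4 + 3  [with X_1=4, X_4=-22]  = -15
Without intervention: X_2 = -2*X_1 + 5  [with X_1=4]  = -3; X_4 = -2*X_2 - X_1 + 2  [with X_2=-3, X_1=4]  = 4; X_5 = X_1 + X_4 + 3  [with X_1=4, X_4=4]  = 11.
Change = -15 − 11 = -26.

-26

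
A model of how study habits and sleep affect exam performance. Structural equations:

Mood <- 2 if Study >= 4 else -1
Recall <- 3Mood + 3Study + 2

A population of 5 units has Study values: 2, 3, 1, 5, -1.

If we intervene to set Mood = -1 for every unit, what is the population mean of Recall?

do(Mood=-1) breaks Mood's dependence on Study. With Mood=-1 fixed, Recall across the units is 5, 8, 2, 14, -4, mean 5.

5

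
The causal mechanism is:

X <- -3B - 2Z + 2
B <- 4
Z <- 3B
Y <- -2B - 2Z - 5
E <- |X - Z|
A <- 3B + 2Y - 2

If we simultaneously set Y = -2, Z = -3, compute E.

1

Setting Y = -2, Z = -3 by intervention discards those variables' equations.
X = -3B - 2Z + 2  [with B=4, Z=-3]  = -4
E = |X - Z|  [with X=-4, Z=-3]  = 1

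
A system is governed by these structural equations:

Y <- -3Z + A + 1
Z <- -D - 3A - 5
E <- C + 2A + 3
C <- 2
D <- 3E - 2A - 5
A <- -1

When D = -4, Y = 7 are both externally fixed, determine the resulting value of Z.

Setting D = -4, Y = 7 by intervention discards those variables' equations.
Z = -D - 3A - 5  [with D=-4, A=-1]  = 2

2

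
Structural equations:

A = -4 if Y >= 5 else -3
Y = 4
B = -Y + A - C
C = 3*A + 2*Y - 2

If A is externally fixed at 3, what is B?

Under do(A=3), the mechanism A = -4 if Y >= 5 else -3 is discarded; A is fixed at 3.
C = 3*A + 2*Y - 2  [with A=3, Y=4]  = 15
B = -Y + A - C  [with Y=4, A=3, C=15]  = -16

-16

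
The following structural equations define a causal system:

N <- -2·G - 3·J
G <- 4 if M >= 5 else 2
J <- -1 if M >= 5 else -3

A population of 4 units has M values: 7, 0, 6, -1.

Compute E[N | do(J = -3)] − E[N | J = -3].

do(J=-3) breaks J's dependence on M. With J=-3 fixed, N across the units is 1, 5, 1, 5, mean 3.
Observing J=-3 restricts to units where J's equation naturally yields -3: M ∈ {0, -1}. In that subpopulation N = 5, 5, mean 5.
Difference = 3 − 5 = -2.

-2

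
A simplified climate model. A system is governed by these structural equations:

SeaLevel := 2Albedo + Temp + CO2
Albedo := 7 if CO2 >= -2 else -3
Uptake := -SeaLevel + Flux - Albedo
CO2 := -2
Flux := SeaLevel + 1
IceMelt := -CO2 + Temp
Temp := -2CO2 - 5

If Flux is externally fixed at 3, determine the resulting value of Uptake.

Intervening sets Flux = 3 and removes its equation (Flux := SeaLevel + 1).
Temp = -2CO2 - 5  [with CO2=-2]  = -1
Albedo = 7 if CO2 >= -2 else -3  [with CO2=-2]  = 7
SeaLevel = 2Albedo + Temp + CO2  [with Albedo=7, Temp=-1, CO2=-2]  = 11
Uptake = -SeaLevel + Flux - Albedo  [with SeaLevel=11, Flux=3, Albedo=7]  = -15

-15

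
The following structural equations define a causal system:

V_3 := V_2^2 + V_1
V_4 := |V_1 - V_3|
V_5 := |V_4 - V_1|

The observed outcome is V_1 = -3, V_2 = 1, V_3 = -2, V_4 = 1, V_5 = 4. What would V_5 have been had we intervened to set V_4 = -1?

2

Intervening sets V_4 = -1 and removes its equation (V_4 := |V_1 - V_3|).
V_5 = |V_4 - V_1|  [with V_4=-1, V_1=-3]  = 2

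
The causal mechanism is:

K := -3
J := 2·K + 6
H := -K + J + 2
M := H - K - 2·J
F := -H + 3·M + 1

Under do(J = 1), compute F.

do(J=1) replaces the equation J := 2·K + 6 with the constant J = 1.
H = -K + J + 2  [with K=-3, J=1]  = 6
M = H - K - 2·J  [with H=6, K=-3, J=1]  = 7
F = -H + 3·M + 1  [with H=6, M=7]  = 16

16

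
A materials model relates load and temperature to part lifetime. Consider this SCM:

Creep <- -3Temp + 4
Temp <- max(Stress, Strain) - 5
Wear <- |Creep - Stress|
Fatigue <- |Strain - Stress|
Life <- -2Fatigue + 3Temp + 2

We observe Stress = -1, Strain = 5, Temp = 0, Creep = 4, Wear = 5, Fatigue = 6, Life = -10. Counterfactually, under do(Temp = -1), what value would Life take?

The intervention breaks the incoming arrows to Temp: Temp <- max(Stress, Strain) - 5 no longer applies, and Temp = -1.
Fatigue = |Strain - Stress|  [with Strain=5, Stress=-1]  = 6
Life = -2Fatigue + 3Temp + 2  [with Fatigue=6, Temp=-1]  = -13

-13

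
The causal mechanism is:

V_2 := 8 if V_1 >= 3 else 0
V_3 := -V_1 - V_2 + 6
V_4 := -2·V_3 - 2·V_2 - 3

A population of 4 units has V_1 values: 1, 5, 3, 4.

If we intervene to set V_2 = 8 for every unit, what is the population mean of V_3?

Every unit gets V_2=8 under the intervention. V_3 values become -3, -7, -5, -6; E[V_3|do(V_2=8)] = -5.25.

-5.25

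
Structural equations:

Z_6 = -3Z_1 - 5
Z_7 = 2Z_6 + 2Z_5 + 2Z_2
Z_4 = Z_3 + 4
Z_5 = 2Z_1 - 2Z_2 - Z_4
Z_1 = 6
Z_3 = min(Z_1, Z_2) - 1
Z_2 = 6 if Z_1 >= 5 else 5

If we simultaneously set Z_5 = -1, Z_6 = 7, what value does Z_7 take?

Under do(Z_5 = -1, Z_6 = 7), each intervened variable's structural equation is replaced by its fixed value.
Z_2 = 6 if Z_1 >= 5 else 5  [with Z_1=6]  = 6
Z_7 = 2Z_6 + 2Z_5 + 2Z_2  [with Z_6=7, Z_5=-1, Z_2=6]  = 24

24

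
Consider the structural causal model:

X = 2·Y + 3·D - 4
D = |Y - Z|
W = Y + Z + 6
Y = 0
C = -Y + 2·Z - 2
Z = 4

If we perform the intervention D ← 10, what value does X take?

26

Under do(D=10), the mechanism D = |Y - Z| is discarded; D is fixed at 10.
X = 2·Y + 3·D - 4  [with Y=0, D=10]  = 26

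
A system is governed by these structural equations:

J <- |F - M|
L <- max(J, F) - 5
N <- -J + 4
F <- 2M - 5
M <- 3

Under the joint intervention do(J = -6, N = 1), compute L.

The joint intervention fixes J = -6, N = 1, removing each variable's own equation.
F = 2M - 5  [with M=3]  = 1
L = max(J, F) - 5  [with J=-6, F=1]  = -4

-4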